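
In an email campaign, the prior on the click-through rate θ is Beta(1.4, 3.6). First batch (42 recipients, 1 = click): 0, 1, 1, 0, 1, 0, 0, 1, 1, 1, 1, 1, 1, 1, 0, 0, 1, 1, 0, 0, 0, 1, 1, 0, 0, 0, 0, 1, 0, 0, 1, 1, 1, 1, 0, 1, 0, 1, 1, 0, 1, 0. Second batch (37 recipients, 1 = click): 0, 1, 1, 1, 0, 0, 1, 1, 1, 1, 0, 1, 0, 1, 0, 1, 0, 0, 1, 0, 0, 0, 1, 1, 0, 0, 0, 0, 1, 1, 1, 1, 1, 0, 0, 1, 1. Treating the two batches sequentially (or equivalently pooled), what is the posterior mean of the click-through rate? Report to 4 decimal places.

The Beta prior is conjugate to a Binomial/Bernoulli likelihood; the update adds successes to α and failures to β.
After batch 1: Beta(1.4+23, 3.6+19) = Beta(24.4, 22.6).
After batch 2: Beta(24.4+20, 22.6+17) = Beta(44.4, 39.6).
Posterior mean = α/(α+β) = 44.4/84.0 = 0.5286.

0.5286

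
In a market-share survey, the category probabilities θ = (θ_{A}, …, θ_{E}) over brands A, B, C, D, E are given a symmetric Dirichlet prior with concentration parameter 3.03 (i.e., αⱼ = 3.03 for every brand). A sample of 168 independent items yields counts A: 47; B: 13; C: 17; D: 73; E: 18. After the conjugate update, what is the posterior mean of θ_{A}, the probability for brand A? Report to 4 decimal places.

The Dirichlet prior is conjugate to the Multinomial likelihood: each posterior αⱼ = prior αⱼ + observed count nⱼ.
Posterior concentration: (50.03, 16.03, 20.03, 76.03, 21.03), total = 183.15.
E[θ_{A}|data] = α_{A}/Σα = 50.03/183.15 = 0.2732.

0.2732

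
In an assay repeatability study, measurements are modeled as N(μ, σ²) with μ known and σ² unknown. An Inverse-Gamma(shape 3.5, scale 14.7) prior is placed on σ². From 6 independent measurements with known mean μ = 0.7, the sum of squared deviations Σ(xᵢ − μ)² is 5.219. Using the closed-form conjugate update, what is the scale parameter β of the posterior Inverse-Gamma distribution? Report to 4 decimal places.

With known mean μ and an Inverse-Gamma(α, β) prior on σ², the Normal likelihood is conjugate: posterior is Inv-Gamma(α + n/2, β + Σ(xᵢ−μ)²/2).
Posterior: Inv-Gamma(3.5 + 6/2, 14.7 + 5.219/2) = Inv-Gamma(6.50, 17.3095).
Posterior β = 17.3095.

17.3095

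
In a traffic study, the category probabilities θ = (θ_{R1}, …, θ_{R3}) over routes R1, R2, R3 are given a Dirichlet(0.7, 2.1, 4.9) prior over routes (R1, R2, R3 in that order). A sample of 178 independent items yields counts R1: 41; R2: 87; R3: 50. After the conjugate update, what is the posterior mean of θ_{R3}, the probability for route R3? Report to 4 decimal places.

0.2956

The Dirichlet prior is conjugate to the Multinomial likelihood: each posterior αⱼ = prior αⱼ + observed count nⱼ.
Posterior concentration: (41.7, 89.1, 54.9), total = 185.7.
E[θ_{R3}|data] = α_{R3}/Σα = 54.9/185.7 = 0.2956.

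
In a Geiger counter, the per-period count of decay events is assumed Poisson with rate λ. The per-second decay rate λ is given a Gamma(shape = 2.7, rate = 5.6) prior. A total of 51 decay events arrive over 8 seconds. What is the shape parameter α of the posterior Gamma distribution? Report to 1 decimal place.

53.7

With a Gamma(shape α, rate β) prior, the Poisson likelihood is conjugate: the posterior is Gamma(α + ΣXᵢ, β + n).
Posterior: Gamma(α+S, β+n) = Gamma(2.7+51, 5.6+8) = Gamma(53.7, 13.6).
Posterior α = 53.7.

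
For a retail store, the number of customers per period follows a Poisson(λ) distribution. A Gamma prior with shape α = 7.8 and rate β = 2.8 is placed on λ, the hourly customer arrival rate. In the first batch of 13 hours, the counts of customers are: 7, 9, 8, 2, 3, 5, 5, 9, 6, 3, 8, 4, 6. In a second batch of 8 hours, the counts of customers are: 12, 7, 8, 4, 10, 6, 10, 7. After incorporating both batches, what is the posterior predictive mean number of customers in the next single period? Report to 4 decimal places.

With a Gamma(shape α, rate β) prior, the Poisson likelihood is conjugate: the posterior is Gamma(α + ΣXᵢ, β + n).
Batch 1: sum of counts S = 75 over n = 13 hours.
After batch 1: Gamma(α+S, β+n) = Gamma(7.8+75, 2.8+13) = Gamma(82.8, 15.8).
Batch 2: sum of counts S = 64 over n = 8 hours.
After batch 2: Gamma(α+S, β+n) = Gamma(82.8+64, 15.8+8) = Gamma(146.8, 23.8).
The predictive distribution for one future period is NegBinom with mean α/β = 6.1681.

6.1681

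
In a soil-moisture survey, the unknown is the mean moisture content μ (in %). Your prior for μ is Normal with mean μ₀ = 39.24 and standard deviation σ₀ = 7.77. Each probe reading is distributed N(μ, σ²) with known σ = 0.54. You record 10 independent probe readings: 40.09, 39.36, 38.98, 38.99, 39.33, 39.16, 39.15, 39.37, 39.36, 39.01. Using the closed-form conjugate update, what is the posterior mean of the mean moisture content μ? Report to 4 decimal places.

39.2800

For Normal data with known variance σ², a Normal(μ₀, σ₀²) prior on μ is conjugate. Posterior precision = 1/σ₀² + n/σ²; posterior mean is the precision-weighted average of μ₀ and x̄.
Σxᵢ = 40.09 + 39.36 + 38.98 + 38.99 + 39.33 + 39.16 + 39.15 + 39.37 + 39.36 + 39.01 = 392.8, so n·x̄ = 392.8.
σ₀² = 7.77² = 60.3729, σ² = 0.54² = 0.2916; σ² + n·σ₀² = 0.2916 + 10·60.3729 = 604.0206.
Posterior mean = (μ₀/σ₀² + n·x̄/σ²)/(1/σ₀² + n/σ²) = (σ²·μ₀ + σ₀²·n·x̄)/(σ² + n·σ₀²) = (0.2916·39.24 + 60.3729·392.8)/604.0206 = 23725.917504/604.0206 = 39.2800.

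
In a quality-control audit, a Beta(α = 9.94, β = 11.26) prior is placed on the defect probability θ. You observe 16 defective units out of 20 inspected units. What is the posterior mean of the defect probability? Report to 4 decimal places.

The Beta prior is conjugate to a Binomial/Bernoulli likelihood; the update adds successes to α and failures to β.
Posterior: Beta(α+k, β+n−k) = Beta(9.94+16, 11.26+4) = Beta(25.94, 15.26).
Posterior mean = α/(α+β) = 25.94/41.20 = 0.6296.

0.6296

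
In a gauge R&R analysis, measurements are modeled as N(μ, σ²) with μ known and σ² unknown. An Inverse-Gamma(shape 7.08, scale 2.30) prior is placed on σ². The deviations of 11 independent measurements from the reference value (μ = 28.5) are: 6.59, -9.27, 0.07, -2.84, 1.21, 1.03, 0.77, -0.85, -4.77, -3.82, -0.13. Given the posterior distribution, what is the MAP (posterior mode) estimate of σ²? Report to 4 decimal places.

6.7465

With known mean μ and an Inverse-Gamma(α, β) prior on σ², the Normal likelihood is conjugate: posterior is Inv-Gamma(α + n/2, β + Σ(xᵢ−μ)²/2).
Σ(xᵢ−μ)² = (6.59)² + (-9.27)² + (0.07)² + (-2.84)² + (1.21)² + (1.03)² + (0.77)² + (-0.85)² + (-4.77)² + (-3.82)² + (-0.13)² = 178.6341.
Posterior: Inv-Gamma(7.08 + 11/2, 2.30 + 178.6341/2) = Inv-Gamma(12.58, 91.61705).
Mode = β/(α+1) = 91.61705/13.58 = 6.7465.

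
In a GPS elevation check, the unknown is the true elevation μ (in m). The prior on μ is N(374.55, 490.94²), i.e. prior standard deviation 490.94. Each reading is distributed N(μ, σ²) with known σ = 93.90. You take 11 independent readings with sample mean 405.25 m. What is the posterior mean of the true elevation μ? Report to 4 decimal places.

For Normal data with known variance σ², a Normal(μ₀, σ₀²) prior on μ is conjugate. Posterior precision = 1/σ₀² + n/σ²; posterior mean is the precision-weighted average of μ₀ and x̄.
n·x̄ = 11·405.25 = 4457.75.
σ₀² = 490.94² = 241022.0836, σ² = 93.90² = 8817.21; σ² + n·σ₀² = 8817.21 + 11·241022.0836 = 2660060.1296.
Posterior mean = (μ₀/σ₀² + n·x̄/σ²)/(1/σ₀² + n/σ²) = (σ²·μ₀ + σ₀²·n·x̄)/(σ² + n·σ₀²) = (8817.21·374.55 + 241022.0836·4457.75)/2660060.1296 = 1077718679.1734/2660060.1296 = 405.1482.

405.1482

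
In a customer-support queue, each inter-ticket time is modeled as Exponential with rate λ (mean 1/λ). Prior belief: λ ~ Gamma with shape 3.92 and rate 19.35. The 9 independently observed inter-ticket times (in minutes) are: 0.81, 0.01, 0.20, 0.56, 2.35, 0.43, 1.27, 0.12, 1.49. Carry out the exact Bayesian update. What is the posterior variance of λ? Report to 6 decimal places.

0.018274

With a Gamma(shape α, rate β) prior on the exponential rate λ, the posterior after n observations with total T = Σxᵢ is Gamma(α+n, β+T).
Sum of observations T = 7.24 minutes; n = 9.
Posterior: Gamma(3.92+9, 19.35+7.24) = Gamma(12.92, 26.59).
Var = α/β² = 0.018274.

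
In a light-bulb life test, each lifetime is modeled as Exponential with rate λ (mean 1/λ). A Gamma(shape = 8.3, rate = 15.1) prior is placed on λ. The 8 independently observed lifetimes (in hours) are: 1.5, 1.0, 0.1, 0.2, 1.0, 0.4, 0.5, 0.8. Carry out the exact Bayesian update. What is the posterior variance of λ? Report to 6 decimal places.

0.038411

With a Gamma(shape α, rate β) prior on the exponential rate λ, the posterior after n observations with total T = Σxᵢ is Gamma(α+n, β+T).
Sum of observations T = 5.5 hours; n = 8.
Posterior: Gamma(8.3+8, 15.1+5.5) = Gamma(16.3, 20.6).
Var = α/β² = 0.038411.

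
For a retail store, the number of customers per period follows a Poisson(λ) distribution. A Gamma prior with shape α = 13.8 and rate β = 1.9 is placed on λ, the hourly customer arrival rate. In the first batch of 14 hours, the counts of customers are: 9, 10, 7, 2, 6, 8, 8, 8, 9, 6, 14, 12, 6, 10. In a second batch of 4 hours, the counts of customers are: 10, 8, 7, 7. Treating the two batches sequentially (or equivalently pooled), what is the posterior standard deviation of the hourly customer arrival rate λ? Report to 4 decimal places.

0.6372

With a Gamma(shape α, rate β) prior, the Poisson likelihood is conjugate: the posterior is Gamma(α + ΣXᵢ, β + n).
Batch 1: sum of counts S = 115 over n = 14 hours.
After batch 1: Gamma(α+S, β+n) = Gamma(13.8+115, 1.9+14) = Gamma(128.8, 15.9).
Batch 2: sum of counts S = 32 over n = 4 hours.
After batch 2: Gamma(α+S, β+n) = Gamma(128.8+32, 15.9+4) = Gamma(160.8, 19.9).
SD = √α/β = √160.8/19.9 = 0.6372.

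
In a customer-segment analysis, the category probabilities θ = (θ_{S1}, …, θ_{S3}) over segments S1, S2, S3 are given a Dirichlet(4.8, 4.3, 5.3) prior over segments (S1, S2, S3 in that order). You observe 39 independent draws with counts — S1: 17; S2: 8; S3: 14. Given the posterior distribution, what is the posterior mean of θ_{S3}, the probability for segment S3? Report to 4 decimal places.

The Dirichlet prior is conjugate to the Multinomial likelihood: each posterior αⱼ = prior αⱼ + observed count nⱼ.
Posterior concentration: (21.8, 12.3, 19.3), total = 53.4.
E[θ_{S3}|data] = α_{S3}/Σα = 19.3/53.4 = 0.3614.

0.3614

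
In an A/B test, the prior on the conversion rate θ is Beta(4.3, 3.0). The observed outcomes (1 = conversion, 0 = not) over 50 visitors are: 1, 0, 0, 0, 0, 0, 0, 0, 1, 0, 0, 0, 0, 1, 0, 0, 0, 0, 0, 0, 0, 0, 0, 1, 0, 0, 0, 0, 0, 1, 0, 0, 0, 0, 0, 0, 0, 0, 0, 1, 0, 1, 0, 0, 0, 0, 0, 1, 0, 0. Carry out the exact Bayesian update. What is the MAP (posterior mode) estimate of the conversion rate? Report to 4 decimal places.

0.2043

The Beta prior is conjugate to a Binomial/Bernoulli likelihood; the update adds successes to α and failures to β.
Posterior: Beta(α+k, β+n−k) = Beta(4.3+8, 3.0+42) = Beta(12.3, 45.0).
Mode of Beta(a,b) for a,b>1 is (a−1)/(a+b−2) = 11.3/55.3 = 0.2043.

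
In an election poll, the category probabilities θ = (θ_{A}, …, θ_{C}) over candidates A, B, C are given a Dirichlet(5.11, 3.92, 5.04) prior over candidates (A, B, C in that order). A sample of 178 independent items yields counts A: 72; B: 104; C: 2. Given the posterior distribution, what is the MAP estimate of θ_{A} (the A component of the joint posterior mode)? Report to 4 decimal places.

0.4025

The Dirichlet prior is conjugate to the Multinomial likelihood: each posterior αⱼ = prior αⱼ + observed count nⱼ.
Posterior concentration: (77.11, 107.92, 7.04), total = 192.07.
Joint mode component: (α_{A}−1)/(Σα−K) = 76.11/189.07 = 0.4025.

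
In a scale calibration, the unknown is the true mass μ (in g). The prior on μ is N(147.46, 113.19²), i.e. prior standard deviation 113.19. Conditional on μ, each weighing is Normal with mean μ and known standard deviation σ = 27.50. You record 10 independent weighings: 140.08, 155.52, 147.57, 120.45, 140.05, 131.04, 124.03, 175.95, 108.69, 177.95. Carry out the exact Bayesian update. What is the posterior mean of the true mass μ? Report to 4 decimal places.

For Normal data with known variance σ², a Normal(μ₀, σ₀²) prior on μ is conjugate. Posterior precision = 1/σ₀² + n/σ²; posterior mean is the precision-weighted average of μ₀ and x̄.
Σxᵢ = 140.08 + 155.52 + 147.57 + 120.45 + 140.05 + 131.04 + 124.03 + 175.95 + 108.69 + 177.95 = 1421.33, so n·x̄ = 1421.33.
σ₀² = 113.19² = 12811.9761, σ² = 27.50² = 756.25; σ² + n·σ₀² = 756.25 + 10·12811.9761 = 128876.011.
Posterior mean = (μ₀/σ₀² + n·x̄/σ²)/(1/σ₀² + n/σ²) = (σ²·μ₀ + σ₀²·n·x̄)/(σ² + n·σ₀²) = (756.25·147.46 + 12811.9761·1421.33)/128876.011 = 18321562.615213/128876.011 = 142.1643.

142.1643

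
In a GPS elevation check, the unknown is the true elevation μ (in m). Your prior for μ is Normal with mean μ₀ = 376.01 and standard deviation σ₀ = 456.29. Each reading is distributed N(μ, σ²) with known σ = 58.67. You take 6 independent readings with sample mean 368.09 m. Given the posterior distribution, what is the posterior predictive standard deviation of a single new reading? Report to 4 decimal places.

63.3584

For Normal data with known variance σ², a Normal(μ₀, σ₀²) prior on μ is conjugate. Posterior precision = 1/σ₀² + n/σ²; posterior mean is the precision-weighted average of μ₀ and x̄.
σ₀² = 456.29² = 208200.5641, σ² = 58.67² = 3442.1689; σ² + n·σ₀² = 3442.1689 + 6·208200.5641 = 1252645.5535.
Posterior precision = 1/σ₀² + n/σ² = 1/208200.5641 + 6/3442.1689 = (σ² + n·σ₀²)/(σ₀²σ²) = 1252645.5535/(208200.5641·3442.1689); posterior variance σₙ² = σ₀²σ²/(σ² + n·σ₀²) = 208200.5641·3442.1689/1252645.5535 = 572.118350.
Predictive variance for one new observation = σₙ² + σ² = 208200.5641·3442.1689/1252645.5535 + 3442.1689 = σ²·(σ₀² + 1252645.5535)/1252645.5535 = 3442.1689·1460846.1176/1252645.5535 = 4014.287250; SD = √(3442.1689·1460846.1176/1252645.5535) = 63.3584.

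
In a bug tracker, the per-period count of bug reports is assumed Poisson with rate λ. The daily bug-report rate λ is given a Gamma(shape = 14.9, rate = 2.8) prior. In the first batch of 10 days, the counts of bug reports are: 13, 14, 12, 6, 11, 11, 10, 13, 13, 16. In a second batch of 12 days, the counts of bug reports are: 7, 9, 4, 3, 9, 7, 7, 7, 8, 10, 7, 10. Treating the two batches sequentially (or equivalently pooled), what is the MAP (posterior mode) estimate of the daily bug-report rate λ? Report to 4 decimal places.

8.9073

With a Gamma(shape α, rate β) prior, the Poisson likelihood is conjugate: the posterior is Gamma(α + ΣXᵢ, β + n).
Batch 1: sum of counts S = 119 over n = 10 days.
After batch 1: Gamma(α+S, β+n) = Gamma(14.9+119, 2.8+10) = Gamma(133.9, 12.8).
Batch 2: sum of counts S = 88 over n = 12 days.
After batch 2: Gamma(α+S, β+n) = Gamma(133.9+88, 12.8+12) = Gamma(221.9, 24.8).
Mode of Gamma(α,β) for α≥1 is (α−1)/β = 220.9/24.8 = 8.9073.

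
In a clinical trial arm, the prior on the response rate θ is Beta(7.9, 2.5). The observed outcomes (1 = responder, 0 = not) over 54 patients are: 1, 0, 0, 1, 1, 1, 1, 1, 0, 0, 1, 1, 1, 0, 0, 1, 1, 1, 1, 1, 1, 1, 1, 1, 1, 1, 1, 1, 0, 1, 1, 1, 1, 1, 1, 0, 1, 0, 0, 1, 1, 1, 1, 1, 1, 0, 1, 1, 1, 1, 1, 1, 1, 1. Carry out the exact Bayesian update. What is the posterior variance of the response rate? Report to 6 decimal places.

0.002533

The Beta prior is conjugate to a Binomial/Bernoulli likelihood; the update adds successes to α and failures to β.
Posterior: Beta(α+k, β+n−k) = Beta(7.9+43, 2.5+11) = Beta(50.9, 13.5).
Var = αβ/((α+β)²(α+β+1)) = 50.9·13.5/(64.4²·65.4) = 0.002533.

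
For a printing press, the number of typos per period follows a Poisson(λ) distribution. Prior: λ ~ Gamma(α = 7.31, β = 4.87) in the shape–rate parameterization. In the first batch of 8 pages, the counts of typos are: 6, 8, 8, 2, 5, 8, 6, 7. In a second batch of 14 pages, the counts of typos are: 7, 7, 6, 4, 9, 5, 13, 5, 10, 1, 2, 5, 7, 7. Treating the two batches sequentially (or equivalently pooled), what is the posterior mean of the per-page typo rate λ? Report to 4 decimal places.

5.4079

With a Gamma(shape α, rate β) prior, the Poisson likelihood is conjugate: the posterior is Gamma(α + ΣXᵢ, β + n).
Batch 1: sum of counts S = 50 over n = 8 pages.
After batch 1: Gamma(α+S, β+n) = Gamma(7.31+50, 4.87+8) = Gamma(57.31, 12.87).
Batch 2: sum of counts S = 88 over n = 14 pages.
After batch 2: Gamma(α+S, β+n) = Gamma(57.31+88, 12.87+14) = Gamma(145.31, 26.87).
Posterior mean = α/β = 145.31/26.87 = 5.4079.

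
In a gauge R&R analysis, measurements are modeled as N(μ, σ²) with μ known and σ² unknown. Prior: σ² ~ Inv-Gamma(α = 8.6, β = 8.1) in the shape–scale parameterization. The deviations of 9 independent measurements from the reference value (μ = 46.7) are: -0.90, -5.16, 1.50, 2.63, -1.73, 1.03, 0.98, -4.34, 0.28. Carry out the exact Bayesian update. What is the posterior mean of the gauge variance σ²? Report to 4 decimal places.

With known mean μ and an Inverse-Gamma(α, β) prior on σ², the Normal likelihood is conjugate: posterior is Inv-Gamma(α + n/2, β + Σ(xᵢ−μ)²/2).
Σ(xᵢ−μ)² = (-0.90)² + (-5.16)² + (1.50)² + (2.63)² + (-1.73)² + (1.03)² + (0.98)² + (-4.34)² + (0.28)² = 60.5307.
Posterior: Inv-Gamma(8.6 + 9/2, 8.1 + 60.5307/2) = Inv-Gamma(13.10, 38.36535).
E[σ²|data] = β/(α−1) = 38.36535/12.10 = 3.1707.

3.1707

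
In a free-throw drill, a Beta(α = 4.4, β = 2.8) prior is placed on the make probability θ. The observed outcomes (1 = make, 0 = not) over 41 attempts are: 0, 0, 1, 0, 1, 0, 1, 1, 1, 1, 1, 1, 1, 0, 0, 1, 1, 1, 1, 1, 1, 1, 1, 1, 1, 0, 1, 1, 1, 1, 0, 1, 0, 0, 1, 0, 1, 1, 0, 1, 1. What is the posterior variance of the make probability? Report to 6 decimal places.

The Beta prior is conjugate to a Binomial/Bernoulli likelihood; the update adds successes to α and failures to β.
Posterior: Beta(α+k, β+n−k) = Beta(4.4+29, 2.8+12) = Beta(33.4, 14.8).
Var = αβ/((α+β)²(α+β+1)) = 33.4·14.8/(48.2²·49.2) = 0.004325.

0.004325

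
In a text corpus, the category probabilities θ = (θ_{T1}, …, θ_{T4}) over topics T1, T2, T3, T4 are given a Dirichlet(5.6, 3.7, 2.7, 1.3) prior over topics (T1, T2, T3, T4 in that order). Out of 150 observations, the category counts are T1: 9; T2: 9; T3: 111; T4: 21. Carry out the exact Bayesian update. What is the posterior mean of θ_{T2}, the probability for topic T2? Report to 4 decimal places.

The Dirichlet prior is conjugate to the Multinomial likelihood: each posterior αⱼ = prior αⱼ + observed count nⱼ.
Posterior concentration: (14.6, 12.7, 113.7, 22.3), total = 163.3.
E[θ_{T2}|data] = α_{T2}/Σα = 12.7/163.3 = 0.0778.

0.0778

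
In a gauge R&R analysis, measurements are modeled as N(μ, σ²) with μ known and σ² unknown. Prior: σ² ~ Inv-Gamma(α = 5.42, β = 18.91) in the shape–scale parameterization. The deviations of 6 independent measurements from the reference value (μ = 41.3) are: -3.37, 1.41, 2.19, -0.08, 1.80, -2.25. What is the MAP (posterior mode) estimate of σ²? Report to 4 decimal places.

With known mean μ and an Inverse-Gamma(α, β) prior on σ², the Normal likelihood is conjugate: posterior is Inv-Gamma(α + n/2, β + Σ(xᵢ−μ)²/2).
Σ(xᵢ−μ)² = (-3.37)² + (1.41)² + (2.19)² + (-0.08)² + (1.80)² + (-2.25)² = 26.4500.
Posterior: Inv-Gamma(5.42 + 6/2, 18.91 + 26.4500/2) = Inv-Gamma(8.42, 32.13500).
Mode = β/(α+1) = 32.13500/9.42 = 3.4114.

3.4114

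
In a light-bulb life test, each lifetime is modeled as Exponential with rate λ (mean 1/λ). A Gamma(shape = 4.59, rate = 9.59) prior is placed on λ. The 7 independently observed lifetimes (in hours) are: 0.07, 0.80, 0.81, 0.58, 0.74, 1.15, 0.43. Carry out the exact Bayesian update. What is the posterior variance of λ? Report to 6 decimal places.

With a Gamma(shape α, rate β) prior on the exponential rate λ, the posterior after n observations with total T = Σxᵢ is Gamma(α+n, β+T).
Sum of observations T = 4.58 hours; n = 7.
Posterior: Gamma(4.59+7, 9.59+4.58) = Gamma(11.59, 14.17).
Var = α/β² = 0.057722.

0.057722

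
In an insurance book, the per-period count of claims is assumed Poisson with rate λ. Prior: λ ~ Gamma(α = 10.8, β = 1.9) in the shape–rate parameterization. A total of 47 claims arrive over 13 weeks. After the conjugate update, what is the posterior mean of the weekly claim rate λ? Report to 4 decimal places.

3.8792

With a Gamma(shape α, rate β) prior, the Poisson likelihood is conjugate: the posterior is Gamma(α + ΣXᵢ, β + n).
Posterior: Gamma(α+S, β+n) = Gamma(10.8+47, 1.9+13) = Gamma(57.8, 14.9).
Posterior mean = α/β = 57.8/14.9 = 3.8792.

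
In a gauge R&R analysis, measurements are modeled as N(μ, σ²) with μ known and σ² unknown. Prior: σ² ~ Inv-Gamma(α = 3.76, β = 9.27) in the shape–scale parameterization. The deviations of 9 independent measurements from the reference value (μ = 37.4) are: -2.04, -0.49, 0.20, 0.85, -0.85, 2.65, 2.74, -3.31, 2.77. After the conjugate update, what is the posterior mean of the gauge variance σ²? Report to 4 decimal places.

With known mean μ and an Inverse-Gamma(α, β) prior on σ², the Normal likelihood is conjugate: posterior is Inv-Gamma(α + n/2, β + Σ(xᵢ−μ)²/2).
Σ(xᵢ−μ)² = (-2.04)² + (-0.49)² + (0.20)² + (0.85)² + (-0.85)² + (2.65)² + (2.74)² + (-3.31)² + (2.77)² = 39.0458.
Posterior: Inv-Gamma(3.76 + 9/2, 9.27 + 39.0458/2) = Inv-Gamma(8.26, 28.79290).
E[σ²|data] = β/(α−1) = 28.79290/7.26 = 3.9660.

3.9660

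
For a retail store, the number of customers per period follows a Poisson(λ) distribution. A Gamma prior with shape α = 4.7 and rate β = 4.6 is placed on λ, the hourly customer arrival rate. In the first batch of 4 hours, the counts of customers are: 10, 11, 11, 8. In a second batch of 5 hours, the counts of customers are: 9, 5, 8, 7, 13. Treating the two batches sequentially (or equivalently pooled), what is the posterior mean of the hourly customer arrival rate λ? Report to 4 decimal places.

With a Gamma(shape α, rate β) prior, the Poisson likelihood is conjugate: the posterior is Gamma(α + ΣXᵢ, β + n).
Batch 1: sum of counts S = 40 over n = 4 hours.
After batch 1: Gamma(α+S, β+n) = Gamma(4.7+40, 4.6+4) = Gamma(44.7, 8.6).
Batch 2: sum of counts S = 42 over n = 5 hours.
After batch 2: Gamma(α+S, β+n) = Gamma(44.7+42, 8.6+5) = Gamma(86.7, 13.6).
Posterior mean = α/β = 86.7/13.6 = 6.3750.

6.3750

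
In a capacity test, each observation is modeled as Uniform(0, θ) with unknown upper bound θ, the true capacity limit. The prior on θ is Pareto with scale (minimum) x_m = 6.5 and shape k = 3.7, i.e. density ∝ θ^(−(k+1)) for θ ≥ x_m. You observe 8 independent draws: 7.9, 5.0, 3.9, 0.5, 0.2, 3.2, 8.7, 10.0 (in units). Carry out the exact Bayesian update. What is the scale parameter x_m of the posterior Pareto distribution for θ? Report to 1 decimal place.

10.0

A Pareto(scale x_m, shape k) prior on the upper bound θ of Uniform(0, θ) is conjugate: posterior is Pareto(max(x_m, max xᵢ), k + n).
Sample maximum = 10.0; prior scale x_m = 6.5 → posterior scale = max = 10.0.
Posterior shape = 3.7 + 8 = 11.7.
Posterior scale x_m = 10.0.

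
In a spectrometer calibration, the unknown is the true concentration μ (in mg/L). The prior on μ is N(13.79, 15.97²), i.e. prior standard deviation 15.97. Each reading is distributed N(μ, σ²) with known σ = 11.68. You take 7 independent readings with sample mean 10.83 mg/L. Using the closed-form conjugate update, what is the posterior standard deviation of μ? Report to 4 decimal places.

4.2550

For Normal data with known variance σ², a Normal(μ₀, σ₀²) prior on μ is conjugate. Posterior precision = 1/σ₀² + n/σ²; posterior mean is the precision-weighted average of μ₀ and x̄.
σ₀² = 15.97² = 255.0409, σ² = 11.68² = 136.4224; σ² + n·σ₀² = 136.4224 + 7·255.0409 = 1921.7087.
Posterior precision = 1/σ₀² + n/σ² = 1/255.0409 + 7/136.4224 = (σ² + n·σ₀²)/(σ₀²σ²) = 1921.7087/(255.0409·136.4224); posterior variance σₙ² = σ₀²σ²/(σ² + n·σ₀²) = 255.0409·136.4224/1921.7087 = 18.105393.
Posterior SD = √σₙ² = √(255.0409·136.4224/1921.7087) = 4.2550.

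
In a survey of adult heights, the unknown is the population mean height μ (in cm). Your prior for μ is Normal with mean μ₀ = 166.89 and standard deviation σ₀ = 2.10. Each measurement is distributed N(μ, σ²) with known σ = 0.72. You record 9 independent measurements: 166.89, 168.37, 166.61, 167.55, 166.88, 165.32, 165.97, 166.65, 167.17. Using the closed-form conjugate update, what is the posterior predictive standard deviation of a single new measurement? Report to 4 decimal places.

For Normal data with known variance σ², a Normal(μ₀, σ₀²) prior on μ is conjugate. Posterior precision = 1/σ₀² + n/σ²; posterior mean is the precision-weighted average of μ₀ and x̄.
σ₀² = 2.10² = 4.41, σ² = 0.72² = 0.5184; σ² + n·σ₀² = 0.5184 + 9·4.41 = 40.2084.
Posterior precision = 1/σ₀² + n/σ² = 1/4.41 + 9/0.5184 = (σ² + n·σ₀²)/(σ₀²σ²) = 40.2084/(4.41·0.5184); posterior variance σₙ² = σ₀²σ²/(σ² + n·σ₀²) = 4.41·0.5184/40.2084 = 0.056857.
Predictive variance for one new observation = σₙ² + σ² = 4.41·0.5184/40.2084 + 0.5184 = σ²·(σ₀² + 40.2084)/40.2084 = 0.5184·44.6184/40.2084 = 0.575257; SD = √(0.5184·44.6184/40.2084) = 0.7585.

0.7585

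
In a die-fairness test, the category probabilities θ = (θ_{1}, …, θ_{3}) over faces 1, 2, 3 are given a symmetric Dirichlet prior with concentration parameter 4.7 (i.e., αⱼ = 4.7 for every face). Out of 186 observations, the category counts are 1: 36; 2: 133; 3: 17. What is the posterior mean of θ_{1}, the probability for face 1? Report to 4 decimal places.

The Dirichlet prior is conjugate to the Multinomial likelihood: each posterior αⱼ = prior αⱼ + observed count nⱼ.
Posterior concentration: (40.7, 137.7, 21.7), total = 200.1.
E[θ_{1}|data] = α_{1}/Σα = 40.7/200.1 = 0.2034.

0.2034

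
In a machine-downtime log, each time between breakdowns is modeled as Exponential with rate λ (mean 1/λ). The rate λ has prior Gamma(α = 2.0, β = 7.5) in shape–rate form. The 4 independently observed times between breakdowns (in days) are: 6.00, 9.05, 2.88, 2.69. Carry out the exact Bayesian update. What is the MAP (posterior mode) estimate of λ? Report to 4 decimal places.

0.1778

With a Gamma(shape α, rate β) prior on the exponential rate λ, the posterior after n observations with total T = Σxᵢ is Gamma(α+n, β+T).
Sum of observations T = 20.62 days; n = 4.
Posterior: Gamma(2.0+4, 7.5+20.62) = Gamma(6.0, 28.12).
Mode = (α−1)/β = 0.1778.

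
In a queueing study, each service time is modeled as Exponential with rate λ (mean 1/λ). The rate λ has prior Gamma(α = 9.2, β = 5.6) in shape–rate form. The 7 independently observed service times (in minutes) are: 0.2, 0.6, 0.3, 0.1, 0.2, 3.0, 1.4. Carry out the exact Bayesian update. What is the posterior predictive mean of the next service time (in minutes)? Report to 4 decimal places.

With a Gamma(shape α, rate β) prior on the exponential rate λ, the posterior after n observations with total T = Σxᵢ is Gamma(α+n, β+T).
Sum of observations T = 5.8 minutes; n = 7.
Posterior: Gamma(9.2+7, 5.6+5.8) = Gamma(16.2, 11.4).
The predictive distribution for the next observation is Lomax; its mean is β/(α−1) = 11.4/15.2 = 0.7500.

0.7500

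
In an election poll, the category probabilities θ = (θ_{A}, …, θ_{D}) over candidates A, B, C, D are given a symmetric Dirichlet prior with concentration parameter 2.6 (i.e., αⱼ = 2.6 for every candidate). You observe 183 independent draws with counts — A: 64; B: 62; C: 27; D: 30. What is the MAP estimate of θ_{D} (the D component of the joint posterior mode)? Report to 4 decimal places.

0.1668

The Dirichlet prior is conjugate to the Multinomial likelihood: each posterior αⱼ = prior αⱼ + observed count nⱼ.
Posterior concentration: (66.6, 64.6, 29.6, 32.6), total = 193.4.
Joint mode component: (α_{D}−1)/(Σα−K) = 31.6/189.4 = 0.1668.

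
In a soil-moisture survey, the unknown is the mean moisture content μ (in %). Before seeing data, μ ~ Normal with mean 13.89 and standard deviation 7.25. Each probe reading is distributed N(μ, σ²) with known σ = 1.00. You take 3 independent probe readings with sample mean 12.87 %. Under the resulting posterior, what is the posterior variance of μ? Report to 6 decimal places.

0.331233

For Normal data with known variance σ², a Normal(μ₀, σ₀²) prior on μ is conjugate. Posterior precision = 1/σ₀² + n/σ²; posterior mean is the precision-weighted average of μ₀ and x̄.
σ₀² = 7.25² = 52.5625, σ² = 1.00² = 1; σ² + n·σ₀² = 1 + 3·52.5625 = 158.6875.
Posterior precision = 1/σ₀² + n/σ² = 1/52.5625 + 3/1 = (σ² + n·σ₀²)/(σ₀²σ²) = 158.6875/(52.5625·1); posterior variance σₙ² = σ₀²σ²/(σ² + n·σ₀²) = 52.5625·1/158.6875 = 0.331233.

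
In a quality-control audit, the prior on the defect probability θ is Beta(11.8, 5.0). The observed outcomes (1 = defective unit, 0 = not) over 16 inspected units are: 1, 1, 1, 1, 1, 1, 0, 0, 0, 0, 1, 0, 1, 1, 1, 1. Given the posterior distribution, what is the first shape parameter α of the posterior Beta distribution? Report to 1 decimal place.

The Beta prior is conjugate to a Binomial/Bernoulli likelihood; the update adds successes to α and failures to β.
Posterior: Beta(α+k, β+n−k) = Beta(11.8+11, 5.0+5) = Beta(22.8, 10.0).
Posterior α = 22.8.

22.8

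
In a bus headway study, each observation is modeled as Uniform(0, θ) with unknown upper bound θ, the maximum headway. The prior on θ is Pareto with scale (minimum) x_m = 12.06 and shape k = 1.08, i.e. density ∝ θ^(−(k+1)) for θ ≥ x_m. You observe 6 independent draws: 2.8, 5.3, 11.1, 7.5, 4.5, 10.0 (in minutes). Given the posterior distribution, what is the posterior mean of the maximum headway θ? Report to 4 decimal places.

14.0436

A Pareto(scale x_m, shape k) prior on the upper bound θ of Uniform(0, θ) is conjugate: posterior is Pareto(max(x_m, max xᵢ), k + n).
Sample maximum = 11.1; prior scale x_m = 12.06 → posterior scale = max = 12.06.
Posterior shape = 1.08 + 6 = 7.08.
E[θ|data] = k·x_m/(k−1) = 7.08·12.06/6.08 = 14.0436.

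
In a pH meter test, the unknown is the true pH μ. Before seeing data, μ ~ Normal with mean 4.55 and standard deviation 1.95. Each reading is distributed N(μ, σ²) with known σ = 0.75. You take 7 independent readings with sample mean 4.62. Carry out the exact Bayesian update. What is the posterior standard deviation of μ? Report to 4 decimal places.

0.2805

For Normal data with known variance σ², a Normal(μ₀, σ₀²) prior on μ is conjugate. Posterior precision = 1/σ₀² + n/σ²; posterior mean is the precision-weighted average of μ₀ and x̄.
σ₀² = 1.95² = 3.8025, σ² = 0.75² = 0.5625; σ² + n·σ₀² = 0.5625 + 7·3.8025 = 27.18.
Posterior precision = 1/σ₀² + n/σ² = 1/3.8025 + 7/0.5625 = (σ² + n·σ₀²)/(σ₀²σ²) = 27.18/(3.8025·0.5625); posterior variance σₙ² = σ₀²σ²/(σ² + n·σ₀²) = 3.8025·0.5625/27.18 = 0.078694.
Posterior SD = √σₙ² = √(3.8025·0.5625/27.18) = 0.2805.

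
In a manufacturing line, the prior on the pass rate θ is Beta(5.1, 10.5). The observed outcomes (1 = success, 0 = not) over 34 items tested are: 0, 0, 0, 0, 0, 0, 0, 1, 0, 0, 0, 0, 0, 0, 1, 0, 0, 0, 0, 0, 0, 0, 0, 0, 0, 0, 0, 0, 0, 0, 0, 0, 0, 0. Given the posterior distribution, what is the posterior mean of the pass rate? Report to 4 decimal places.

The Beta prior is conjugate to a Binomial/Bernoulli likelihood; the update adds successes to α and failures to β.
Posterior: Beta(α+k, β+n−k) = Beta(5.1+2, 10.5+32) = Beta(7.1, 42.5).
Posterior mean = α/(α+β) = 7.1/49.6 = 0.1431.

0.1431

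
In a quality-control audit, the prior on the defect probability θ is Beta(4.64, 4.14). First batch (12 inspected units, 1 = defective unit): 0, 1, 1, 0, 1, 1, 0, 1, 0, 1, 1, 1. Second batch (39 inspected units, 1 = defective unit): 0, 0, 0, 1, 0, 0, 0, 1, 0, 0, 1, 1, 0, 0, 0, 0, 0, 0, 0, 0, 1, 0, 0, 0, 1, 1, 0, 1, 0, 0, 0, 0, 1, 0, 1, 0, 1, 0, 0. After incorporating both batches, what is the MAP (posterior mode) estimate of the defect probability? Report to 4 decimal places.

The Beta prior is conjugate to a Binomial/Bernoulli likelihood; the update adds successes to α and failures to β.
After batch 1: Beta(4.64+8, 4.14+4) = Beta(12.64, 8.14).
After batch 2: Beta(12.64+11, 8.14+28) = Beta(23.64, 36.14).
Mode of Beta(a,b) for a,b>1 is (a−1)/(a+b−2) = 22.64/57.78 = 0.3918.

0.3918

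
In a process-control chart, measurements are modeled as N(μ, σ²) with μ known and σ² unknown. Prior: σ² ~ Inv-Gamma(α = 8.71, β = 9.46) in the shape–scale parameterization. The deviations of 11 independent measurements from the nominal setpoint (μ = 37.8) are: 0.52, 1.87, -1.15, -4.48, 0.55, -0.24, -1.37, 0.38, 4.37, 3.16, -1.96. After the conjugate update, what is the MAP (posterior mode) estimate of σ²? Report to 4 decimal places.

2.6097

With known mean μ and an Inverse-Gamma(α, β) prior on σ², the Normal likelihood is conjugate: posterior is Inv-Gamma(α + n/2, β + Σ(xᵢ−μ)²/2).
Σ(xᵢ−μ)² = (0.52)² + (1.87)² + (-1.15)² + (-4.48)² + (0.55)² + (-0.24)² + (-1.37)² + (0.38)² + (4.37)² + (3.16)² + (-1.96)² = 60.4657.
Posterior: Inv-Gamma(8.71 + 11/2, 9.46 + 60.4657/2) = Inv-Gamma(14.21, 39.69285).
Mode = β/(α+1) = 39.69285/15.21 = 2.6097.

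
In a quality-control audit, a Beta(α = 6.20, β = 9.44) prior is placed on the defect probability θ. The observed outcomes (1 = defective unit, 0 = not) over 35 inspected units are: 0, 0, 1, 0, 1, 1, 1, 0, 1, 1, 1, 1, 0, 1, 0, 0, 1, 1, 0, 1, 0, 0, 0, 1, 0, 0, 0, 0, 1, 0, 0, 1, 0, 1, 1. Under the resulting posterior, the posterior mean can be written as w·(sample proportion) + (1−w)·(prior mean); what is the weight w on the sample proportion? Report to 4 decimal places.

0.6912

The Beta prior is conjugate to a Binomial/Bernoulli likelihood; the update adds successes to α and failures to β.
Posterior mean = (α₀+k)/(α₀+β₀+n) = [n/(α₀+β₀+n)]·(k/n) + [(α₀+β₀)/(α₀+β₀+n)]·α₀/(α₀+β₀), so only n and the prior enter the weight.
The weight on the data is w = n/(α₀+β₀+n) = 35/(6.20+9.44+35) = 35/50.64 = 0.6912.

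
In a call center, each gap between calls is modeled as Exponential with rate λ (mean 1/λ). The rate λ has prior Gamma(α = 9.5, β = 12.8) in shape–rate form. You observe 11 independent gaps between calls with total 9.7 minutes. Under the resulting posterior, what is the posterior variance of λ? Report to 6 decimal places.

With a Gamma(shape α, rate β) prior on the exponential rate λ, the posterior after n observations with total T = Σxᵢ is Gamma(α+n, β+T).
Posterior: Gamma(9.5+11, 12.8+9.7) = Gamma(20.5, 22.5).
Var = α/β² = 0.040494.

0.040494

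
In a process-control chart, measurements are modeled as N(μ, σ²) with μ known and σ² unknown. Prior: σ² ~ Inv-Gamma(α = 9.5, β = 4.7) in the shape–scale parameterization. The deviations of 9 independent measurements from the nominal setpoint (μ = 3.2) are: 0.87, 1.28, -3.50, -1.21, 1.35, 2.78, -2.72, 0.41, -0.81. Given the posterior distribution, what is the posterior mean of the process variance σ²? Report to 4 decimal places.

With known mean μ and an Inverse-Gamma(α, β) prior on σ², the Normal likelihood is conjugate: posterior is Inv-Gamma(α + n/2, β + Σ(xᵢ−μ)²/2).
Σ(xᵢ−μ)² = (0.87)² + (1.28)² + (-3.50)² + (-1.21)² + (1.35)² + (2.78)² + (-2.72)² + (0.41)² + (-0.81)² = 33.8829.
Posterior: Inv-Gamma(9.5 + 9/2, 4.7 + 33.8829/2) = Inv-Gamma(14.00, 21.64145).
E[σ²|data] = β/(α−1) = 21.64145/13.00 = 1.6647.

1.6647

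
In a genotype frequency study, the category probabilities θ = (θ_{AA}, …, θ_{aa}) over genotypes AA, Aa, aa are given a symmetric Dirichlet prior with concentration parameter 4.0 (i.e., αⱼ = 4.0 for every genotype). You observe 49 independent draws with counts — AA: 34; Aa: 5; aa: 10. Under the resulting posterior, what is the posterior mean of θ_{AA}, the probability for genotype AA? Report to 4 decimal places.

0.6230

The Dirichlet prior is conjugate to the Multinomial likelihood: each posterior αⱼ = prior αⱼ + observed count nⱼ.
Posterior concentration: (38.0, 9.0, 14.0), total = 61.0.
E[θ_{AA}|data] = α_{AA}/Σα = 38.0/61.0 = 0.6230.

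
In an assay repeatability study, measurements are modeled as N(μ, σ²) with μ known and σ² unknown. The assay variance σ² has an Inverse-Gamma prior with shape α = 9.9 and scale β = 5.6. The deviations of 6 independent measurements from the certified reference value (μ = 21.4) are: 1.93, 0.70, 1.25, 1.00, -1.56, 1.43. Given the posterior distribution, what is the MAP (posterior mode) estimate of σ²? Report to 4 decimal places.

With known mean μ and an Inverse-Gamma(α, β) prior on σ², the Normal likelihood is conjugate: posterior is Inv-Gamma(α + n/2, β + Σ(xᵢ−μ)²/2).
Σ(xᵢ−μ)² = (1.93)² + (0.70)² + (1.25)² + (1.00)² + (-1.56)² + (1.43)² = 11.2559.
Posterior: Inv-Gamma(9.9 + 6/2, 5.6 + 11.2559/2) = Inv-Gamma(12.90, 11.22795).
Mode = β/(α+1) = 11.22795/13.90 = 0.8078.

0.8078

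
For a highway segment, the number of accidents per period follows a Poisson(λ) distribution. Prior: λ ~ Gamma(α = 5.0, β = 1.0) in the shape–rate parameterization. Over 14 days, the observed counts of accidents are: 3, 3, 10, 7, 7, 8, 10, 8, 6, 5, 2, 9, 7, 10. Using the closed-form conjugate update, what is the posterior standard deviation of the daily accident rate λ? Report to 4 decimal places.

With a Gamma(shape α, rate β) prior, the Poisson likelihood is conjugate: the posterior is Gamma(α + ΣXᵢ, β + n).
Sum of counts S = 95 over n = 14 days.
Posterior: Gamma(α+S, β+n) = Gamma(5.0+95, 1.0+14) = Gamma(100.0, 15.0).
SD = √α/β = √100.0/15.0 = 0.6667.

0.6667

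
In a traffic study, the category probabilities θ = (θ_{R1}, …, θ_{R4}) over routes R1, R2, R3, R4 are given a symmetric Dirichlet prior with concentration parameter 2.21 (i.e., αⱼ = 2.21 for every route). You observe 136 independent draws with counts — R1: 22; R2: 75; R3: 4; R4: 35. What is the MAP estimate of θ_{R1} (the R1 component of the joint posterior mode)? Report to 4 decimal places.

The Dirichlet prior is conjugate to the Multinomial likelihood: each posterior αⱼ = prior αⱼ + observed count nⱼ.
Posterior concentration: (24.21, 77.21, 6.21, 37.21), total = 144.84.
Joint mode component: (α_{R1}−1)/(Σα−K) = 23.21/140.84 = 0.1648.

0.1648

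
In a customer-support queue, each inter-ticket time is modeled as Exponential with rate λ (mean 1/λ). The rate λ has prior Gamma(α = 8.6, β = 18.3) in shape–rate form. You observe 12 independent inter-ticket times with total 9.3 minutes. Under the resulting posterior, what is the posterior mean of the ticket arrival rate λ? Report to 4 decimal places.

0.7464

With a Gamma(shape α, rate β) prior on the exponential rate λ, the posterior after n observations with total T = Σxᵢ is Gamma(α+n, β+T).
Posterior: Gamma(8.6+12, 18.3+9.3) = Gamma(20.6, 27.6).
Posterior mean of λ = α/β = 20.6/27.6 = 0.7464.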